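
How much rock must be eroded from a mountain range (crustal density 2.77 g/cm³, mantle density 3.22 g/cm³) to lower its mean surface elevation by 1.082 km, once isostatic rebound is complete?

7.74 km

Net drop Δ = e − u = e − e ρ_c/ρ_m = e (ρ_m − ρ_c)/ρ_m.
e = Δ ρ_m/(ρ_m − ρ_c) = 1.082 km × 3.22/0.45 = 7.74 km.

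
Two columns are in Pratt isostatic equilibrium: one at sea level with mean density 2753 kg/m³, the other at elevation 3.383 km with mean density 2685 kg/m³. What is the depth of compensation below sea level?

ρ_ref D = ρ (D + h) → D (ρ_ref − ρ) = ρ h.
D = ρ h/(ρ_ref − ρ) = 2685 × 3.383 km/(2753 − 2685) = 134 km.

134 km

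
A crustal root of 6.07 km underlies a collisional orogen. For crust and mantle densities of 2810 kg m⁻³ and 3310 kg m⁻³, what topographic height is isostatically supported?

Isostatic balance requires: ρ_c h = (ρ_m − ρ_c) r.
h = r (ρ_m − ρ_c) / ρ_c = 6.07 km × (3310 − 2810) / 2810 = 1.08 km.

1.08 km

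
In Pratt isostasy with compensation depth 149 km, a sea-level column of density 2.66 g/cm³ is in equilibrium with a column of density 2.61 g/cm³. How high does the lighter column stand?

ρ_ref D = ρ (D + h) → h = D (ρ_ref − ρ)/ρ.
h = 149 km × (2.66 − 2.61)/2.61 = 2.85 km.

2.85 km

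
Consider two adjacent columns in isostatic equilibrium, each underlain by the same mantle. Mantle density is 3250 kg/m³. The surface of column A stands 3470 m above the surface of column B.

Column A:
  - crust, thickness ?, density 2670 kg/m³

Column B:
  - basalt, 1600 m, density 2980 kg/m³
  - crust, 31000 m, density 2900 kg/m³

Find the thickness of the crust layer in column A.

Take the compensation level at the base of the deeper column (depth z_c below the surface of column A) and equate Σ ρ_i t_i down to z_c; mantle fills any gap and the z_c terms cancel.
Column A: x×2670 + (z_c − 0 − x)×3250
Column B: 3470×0 + 1600×2980 + 31000×2900 + (z_c − 3470 − 32600)×3250
The z_c×3250 term appears on both sides and cancels. Collect the known terms of each column as K = Σ(ρt)_known − 3250 × (depth of known layers): K_A = 0 − 3250×0 = 0; K_B = 94668000 − 3250×(3470 + 32600) = −22559500.
Balance: K_A − x×(3250 − 2670) = K_B, so x = (K_A − K_B)/(3250 − 2670) = 22559500/580 = 38900 m.

38900 m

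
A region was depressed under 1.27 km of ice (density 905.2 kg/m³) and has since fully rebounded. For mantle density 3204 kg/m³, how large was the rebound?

Removing the load lets mantle flow back in; uplift u satisfies ρ_ice t = ρ_m u.
u = t ρ_ice/ρ_m = 1.27 km × 905.2/3204 = 0.359 km.

0.359 km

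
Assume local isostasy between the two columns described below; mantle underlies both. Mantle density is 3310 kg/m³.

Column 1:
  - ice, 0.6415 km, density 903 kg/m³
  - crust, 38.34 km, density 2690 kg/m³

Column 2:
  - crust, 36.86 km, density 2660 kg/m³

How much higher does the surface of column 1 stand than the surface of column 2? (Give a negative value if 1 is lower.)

For any compensation level in the mantle, the mantle terms cancel and isostasy reduces to e = (Σt_1 − Σt_2) − (Σ(ρt)_1 − Σ(ρt)_2) / ρ_m.
Σt_1 = 38.9815 km; Σt_2 = 36.86 km; Σ(ρt)_1 = 103713.875; Σ(ρt)_2 = 98047.6 (in km·kg/m³).
e = (38.9815 − 36.86) − (103713.875 − 98047.6) / 3310 = 0.41 km.

0.41 km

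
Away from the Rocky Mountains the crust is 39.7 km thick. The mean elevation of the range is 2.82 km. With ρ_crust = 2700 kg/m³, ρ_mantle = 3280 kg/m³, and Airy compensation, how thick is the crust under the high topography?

Root depth r = h ρ_c / (ρ_m − ρ_c) = 2.82 km × 2700 / 580 = 13.13 km.
Total thickness = T + h + r = 39.7 km + 2.82 km + 13.13 km = 55.6 km.

55.6 km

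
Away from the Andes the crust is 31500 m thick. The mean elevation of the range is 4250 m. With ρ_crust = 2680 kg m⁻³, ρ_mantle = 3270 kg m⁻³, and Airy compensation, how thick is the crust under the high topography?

Root depth r = h ρ_c / (ρ_m − ρ_c) = 4250 m × 2680 / 590 = 19310 m.
Total thickness = T + h + r = 31500 m + 4250 m + 19310 m = 55100 m.

55100 m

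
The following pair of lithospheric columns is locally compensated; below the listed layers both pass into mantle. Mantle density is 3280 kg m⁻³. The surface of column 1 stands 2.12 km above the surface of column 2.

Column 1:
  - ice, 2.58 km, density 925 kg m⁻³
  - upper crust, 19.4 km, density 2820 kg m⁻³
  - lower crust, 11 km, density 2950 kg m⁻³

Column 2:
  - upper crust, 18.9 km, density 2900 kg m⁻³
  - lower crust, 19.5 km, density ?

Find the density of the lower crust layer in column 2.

Take the compensation level at the base of the deeper column (depth z_c below the surface of column 1) and equate Σ ρ_i t_i down to z_c; mantle fills any gap and the z_c terms cancel.
Column 1: 2.58×925 + 19.4×2820 + 11×2950 + (z_c − 32.98)×3280
Column 2: 2.12×0 + 18.9×2900 + 19.5×ρ + (z_c − 2.12 − 38.4)×3280
The z_c×3280 term appears on both sides and cancels. Collect the known terms of each column as K = Σ(ρt)_known − 3280 × (depth of known layers): K_1 = 89544.5 − 3280×32.98 = −18629.9; K_2 = 54810 − 3280×(2.12 + 38.4) = −78095.6.
Balance: K_1 = K_2 + 19.5×ρ, so ρ = (K_1 − K_2)/19.5 = 59465.7/19.5 = 3050 kg m⁻³.

3050 kg m⁻³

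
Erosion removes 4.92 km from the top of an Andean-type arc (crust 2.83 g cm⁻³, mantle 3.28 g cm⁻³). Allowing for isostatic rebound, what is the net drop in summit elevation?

0.675 km

Rebound u = e ρ_c/ρ_m = 4.92 km × 2.83/3.28 = 4.245 km.
Net surface drop = e − u = 4.92 km − 4.245 km = e (ρ_m − ρ_c)/ρ_m = 0.675 km.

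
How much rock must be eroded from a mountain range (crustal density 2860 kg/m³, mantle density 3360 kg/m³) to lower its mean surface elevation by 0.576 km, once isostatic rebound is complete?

3.87 km

Net drop Δ = e − u = e − e ρ_c/ρ_m = e (ρ_m − ρ_c)/ρ_m.
e = Δ ρ_m/(ρ_m − ρ_c) = 0.576 km × 3360/500 = 3.87 km.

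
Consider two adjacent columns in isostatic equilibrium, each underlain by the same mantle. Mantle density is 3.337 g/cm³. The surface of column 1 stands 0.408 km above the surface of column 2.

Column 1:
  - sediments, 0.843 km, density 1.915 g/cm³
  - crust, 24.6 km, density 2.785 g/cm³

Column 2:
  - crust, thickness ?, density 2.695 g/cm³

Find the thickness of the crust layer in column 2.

20.9 km

Take the compensation level at the base of the deeper column (depth z_c below the surface of column 1) and equate Σ ρ_i t_i down to z_c; mantle fills any gap and the z_c terms cancel.
Column 1: 0.843×1.915 + 24.6×2.785 + (z_c − 25.443)×3.337
Column 2: 0.408×0 + x×2.695 + (z_c − 0.408 − 0 − x)×3.337
The z_c×3.337 term appears on both sides and cancels. Collect the known terms of each column as K = Σ(ρt)_known − 3.337 × (depth of known layers): K_1 = 70.125345 − 3.337×25.443 = −14.777946; K_2 = 0 − 3.337×(0.408 + 0) = −1.361496.
Balance: K_1 = K_2 − x×(3.337 − 2.695), so x = (K_2 − K_1)/(3.337 − 2.695) = 13.4164/0.642 = 20.9 km.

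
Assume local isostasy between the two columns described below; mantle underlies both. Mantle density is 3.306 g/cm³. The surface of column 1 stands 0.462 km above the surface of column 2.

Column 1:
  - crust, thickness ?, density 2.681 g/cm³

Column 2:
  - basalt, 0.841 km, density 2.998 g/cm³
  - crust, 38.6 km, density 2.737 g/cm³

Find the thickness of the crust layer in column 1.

38 km

Take the compensation level at the base of the deeper column (depth z_c below the surface of column 1) and equate Σ ρ_i t_i down to z_c; mantle fills any gap and the z_c terms cancel.
Column 1: x×2.681 + (z_c − 0 − x)×3.306
Column 2: 0.462×0 + 0.841×2.998 + 38.6×2.737 + (z_c − 0.462 − 39.441)×3.306
The z_c×3.306 term appears on both sides and cancels. Collect the known terms of each column as K = Σ(ρt)_known − 3.306 × (depth of known layers): K_1 = 0 − 3.306×0 = 0; K_2 = 108.169518 − 3.306×(0.462 + 39.441) = −23.7498.
Balance: K_1 − x×(3.306 − 2.681) = K_2, so x = (K_1 − K_2)/(3.306 − 2.681) = 23.7498/0.625 = 38 km.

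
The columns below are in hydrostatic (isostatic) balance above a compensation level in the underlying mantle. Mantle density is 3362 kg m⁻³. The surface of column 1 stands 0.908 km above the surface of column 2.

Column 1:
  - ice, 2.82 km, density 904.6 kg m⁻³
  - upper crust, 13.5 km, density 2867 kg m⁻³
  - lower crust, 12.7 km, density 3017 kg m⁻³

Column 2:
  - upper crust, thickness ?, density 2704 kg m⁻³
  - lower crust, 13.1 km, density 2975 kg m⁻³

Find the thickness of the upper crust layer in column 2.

Take the compensation level at the base of the deeper column (depth z_c below the surface of column 1) and equate Σ ρ_i t_i down to z_c; mantle fills any gap and the z_c terms cancel.
Column 1: 2.82×904.6 + 13.5×2867 + 12.7×3017 + (z_c − 29.02)×3362
Column 2: 0.908×0 + x×2704 + 13.1×2975 + (z_c − 0.908 − 13.1 − x)×3362
The z_c×3362 term appears on both sides and cancels. Collect the known terms of each column as K = Σ(ρt)_known − 3362 × (depth of known layers): K_1 = 79571.372 − 3362×29.02 = −17993.868; K_2 = 38972.5 − 3362×(0.908 + 13.1) = −8122.396.
Balance: K_1 = K_2 − x×(3362 − 2704), so x = (K_2 − K_1)/(3362 − 2704) = 9871.47/658 = 15 km.

15 km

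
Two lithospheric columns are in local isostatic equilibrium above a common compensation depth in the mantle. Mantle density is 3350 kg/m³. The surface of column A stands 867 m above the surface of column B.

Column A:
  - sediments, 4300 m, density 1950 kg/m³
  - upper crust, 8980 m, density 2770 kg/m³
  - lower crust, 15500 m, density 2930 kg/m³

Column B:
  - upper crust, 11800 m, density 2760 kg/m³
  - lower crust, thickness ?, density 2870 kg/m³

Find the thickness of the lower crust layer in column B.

Take the compensation level at the base of the deeper column (depth z_c below the surface of column A) and equate Σ ρ_i t_i down to z_c; mantle fills any gap and the z_c terms cancel.
Column A: 4300×1950 + 8980×2770 + 15500×2930 + (z_c − 28780)×3350
Column B: 867×0 + 11800×2760 + x×2870 + (z_c − 867 − 11800 − x)×3350
The z_c×3350 term appears on both sides and cancels. Collect the known terms of each column as K = Σ(ρt)_known − 3350 × (depth of known layers): K_A = 78674600 − 3350×28780 = −17738400; K_B = 32568000 − 3350×(867 + 11800) = −9866450.
Balance: K_A = K_B − x×(3350 − 2870), so x = (K_B − K_A)/(3350 − 2870) = 7871950/480 = 16400 m.

16400 m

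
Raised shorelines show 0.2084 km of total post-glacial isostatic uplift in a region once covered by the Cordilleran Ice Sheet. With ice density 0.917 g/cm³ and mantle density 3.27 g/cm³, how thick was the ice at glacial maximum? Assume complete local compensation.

0.743 km

u = t ρ_ice/ρ_m → t = u ρ_m/ρ_ice = 0.2084 km × 3.27/0.917 = 0.743 km.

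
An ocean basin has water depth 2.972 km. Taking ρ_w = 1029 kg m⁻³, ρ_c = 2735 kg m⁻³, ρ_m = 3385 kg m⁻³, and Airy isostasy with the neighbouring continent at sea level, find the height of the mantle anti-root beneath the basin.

7.8 km

In Airy isostatic equilibrium: replacing crust with seawater at the top is compensated by replacing crust with mantle at the base: d (ρ_c − ρ_w) = a (ρ_m − ρ_c).
a = d (ρ_c − ρ_w)/(ρ_m − ρ_c) = 2.972 km × 1706/650 = 7.8 km.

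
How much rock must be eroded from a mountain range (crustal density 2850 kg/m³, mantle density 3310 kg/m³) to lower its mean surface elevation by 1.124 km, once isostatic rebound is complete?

Net drop Δ = e − u = e − e ρ_c/ρ_m = e (ρ_m − ρ_c)/ρ_m.
e = Δ ρ_m/(ρ_m − ρ_c) = 1.124 km × 3310/460 = 8.09 km.

8.09 km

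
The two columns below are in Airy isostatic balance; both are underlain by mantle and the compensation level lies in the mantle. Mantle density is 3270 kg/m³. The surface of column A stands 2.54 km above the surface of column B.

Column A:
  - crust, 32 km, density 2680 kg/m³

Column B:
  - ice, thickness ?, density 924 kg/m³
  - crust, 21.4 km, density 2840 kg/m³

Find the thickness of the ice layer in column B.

Take the compensation level at the base of the deeper column (depth z_c below the surface of column A) and equate Σ ρ_i t_i down to z_c; mantle fills any gap and the z_c terms cancel.
Column A: 32×2680 + (z_c − 32)×3270
Column B: 2.54×0 + x×924 + 21.4×2840 + (z_c − 2.54 − 21.4 − x)×3270
The z_c×3270 term appears on both sides and cancels. Collect the known terms of each column as K = Σ(ρt)_known − 3270 × (depth of known layers): K_A = 85760 − 3270×32 = −18880; K_B = 60776 − 3270×(2.54 + 21.4) = −17507.8.
Balance: K_A = K_B − x×(3270 − 924), so x = (K_B − K_A)/(3270 − 924) = 1372.2/2346 = 0.585 km.

0.585 km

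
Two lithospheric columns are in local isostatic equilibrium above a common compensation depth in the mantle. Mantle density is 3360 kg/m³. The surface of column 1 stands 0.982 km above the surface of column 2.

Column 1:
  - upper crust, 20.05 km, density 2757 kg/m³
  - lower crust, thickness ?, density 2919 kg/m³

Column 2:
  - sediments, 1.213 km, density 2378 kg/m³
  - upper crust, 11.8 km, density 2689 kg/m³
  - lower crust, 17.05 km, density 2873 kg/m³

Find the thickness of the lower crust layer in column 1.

Take the compensation level at the base of the deeper column (depth z_c below the surface of column 1) and equate Σ ρ_i t_i down to z_c; mantle fills any gap and the z_c terms cancel.
Column 1: 20.05×2757 + x×2919 + (z_c − 20.05 − x)×3360
Column 2: 0.982×0 + 1.213×2378 + 11.8×2689 + 17.05×2873 + (z_c − 0.982 − 30.063)×3360
The z_c×3360 term appears on both sides and cancels. Collect the known terms of each column as K = Σ(ρt)_known − 3360 × (depth of known layers): K_1 = 55277.85 − 3360×20.05 = −12090.15; K_2 = 83599.364 − 3360×(0.982 + 30.063) = −20711.836.
Balance: K_1 − x×(3360 − 2919) = K_2, so x = (K_1 − K_2)/(3360 − 2919) = 8621.69/441 = 19.6 km.

19.6 km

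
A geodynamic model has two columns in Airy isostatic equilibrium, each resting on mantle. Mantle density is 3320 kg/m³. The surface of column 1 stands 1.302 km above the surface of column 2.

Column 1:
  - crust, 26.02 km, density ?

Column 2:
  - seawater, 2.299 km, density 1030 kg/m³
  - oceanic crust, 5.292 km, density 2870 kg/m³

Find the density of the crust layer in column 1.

2860 kg/m³

Take the compensation level at the base of the deeper column (depth z_c below the surface of column 1) and equate Σ ρ_i t_i down to z_c; mantle fills any gap and the z_c terms cancel.
Column 1: 26.02×ρ + (z_c − 26.02)×3320
Column 2: 1.302×0 + 2.299×1030 + 5.292×2870 + (z_c − 1.302 − 7.591)×3320
The z_c×3320 term appears on both sides and cancels. Collect the known terms of each column as K = Σ(ρt)_known − 3320 × (depth of known layers): K_1 = 0 − 3320×26.02 = −86386.4; K_2 = 17556.01 − 3320×(1.302 + 7.591) = −11968.75.
Balance: K_1 + 26.02×ρ = K_2, so ρ = (K_2 − K_1)/26.02 = 74417.7/26.02 = 2860 kg/m³.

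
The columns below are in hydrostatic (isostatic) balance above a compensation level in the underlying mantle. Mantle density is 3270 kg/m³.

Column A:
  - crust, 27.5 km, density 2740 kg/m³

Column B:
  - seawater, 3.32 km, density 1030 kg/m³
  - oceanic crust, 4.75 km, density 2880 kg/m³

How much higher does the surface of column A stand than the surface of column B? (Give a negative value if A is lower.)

For any compensation level in the mantle, the mantle terms cancel and isostasy reduces to e = (Σt_A − Σt_B) − (Σ(ρt)_A − Σ(ρt)_B) / ρ_m.
Σt_A = 27.5 km; Σt_B = 8.07 km; Σ(ρt)_A = 75350; Σ(ρt)_B = 17099.6 (in km·kg/m³).
e = (27.5 − 8.07) − (75350 − 17099.6) / 3270 = 1.62 km.

1.62 km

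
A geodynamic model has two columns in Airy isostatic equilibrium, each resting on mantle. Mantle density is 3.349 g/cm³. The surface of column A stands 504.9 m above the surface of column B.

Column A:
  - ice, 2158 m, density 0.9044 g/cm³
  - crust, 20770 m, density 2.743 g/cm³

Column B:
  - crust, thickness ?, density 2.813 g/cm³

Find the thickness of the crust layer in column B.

30200 m

Take the compensation level at the base of the deeper column (depth z_c below the surface of column A) and equate Σ ρ_i t_i down to z_c; mantle fills any gap and the z_c terms cancel.
Column A: 2158×0.9044 + 20770×2.743 + (z_c − 22928)×3.349
Column B: 504.9×0 + x×2.813 + (z_c − 504.9 − 0 − x)×3.349
The z_c×3.349 term appears on both sides and cancels. Collect the known terms of each column as K = Σ(ρt)_known − 3.349 × (depth of known layers): K_A = 58923.8052 − 3.349×22928 = −17862.0668; K_B = 0 − 3.349×(504.9 + 0) = −1690.9101.
Balance: K_A = K_B − x×(3.349 − 2.813), so x = (K_B − K_A)/(3.349 − 2.813) = 16171.2/0.536 = 30200 m.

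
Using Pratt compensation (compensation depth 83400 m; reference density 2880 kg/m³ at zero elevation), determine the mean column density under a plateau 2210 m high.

Pratt balance: ρ_ref D = ρ (D + h).
ρ = ρ_ref D/(D + h) = 2880 × 83400 m/(83400 m + 2210 m) = 2810 kg/m³.

2810 kg/m³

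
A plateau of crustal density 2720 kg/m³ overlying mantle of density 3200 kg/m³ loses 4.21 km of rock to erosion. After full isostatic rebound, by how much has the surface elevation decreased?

Rebound u = e ρ_c/ρ_m = 4.21 km × 2720/3200 = 3.579 km.
Net surface drop = e − u = 4.21 km − 3.579 km = e (ρ_m − ρ_c)/ρ_m = 0.631 km.

0.631 km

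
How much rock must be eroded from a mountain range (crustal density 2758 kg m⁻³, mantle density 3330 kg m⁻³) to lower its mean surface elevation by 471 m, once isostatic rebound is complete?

Net drop Δ = e − u = e − e ρ_c/ρ_m = e (ρ_m − ρ_c)/ρ_m.
e = Δ ρ_m/(ρ_m − ρ_c) = 471 m × 3330/572 = 2740 m.

2740 m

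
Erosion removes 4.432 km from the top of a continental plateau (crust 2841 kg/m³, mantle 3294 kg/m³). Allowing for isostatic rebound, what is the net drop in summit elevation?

Rebound u = e ρ_c/ρ_m = 4.432 km × 2841/3294 = 3.822 km.
Net surface drop = e − u = 4.432 km − 3.822 km = e (ρ_m − ρ_c)/ρ_m = 0.61 km.

0.61 km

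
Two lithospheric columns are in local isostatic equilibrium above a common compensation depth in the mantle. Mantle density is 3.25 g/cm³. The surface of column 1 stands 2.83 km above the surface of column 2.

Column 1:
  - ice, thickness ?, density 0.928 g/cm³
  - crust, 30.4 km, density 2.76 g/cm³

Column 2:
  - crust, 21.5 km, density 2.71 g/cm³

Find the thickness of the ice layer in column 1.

Take the compensation level at the base of the deeper column (depth z_c below the surface of column 1) and equate Σ ρ_i t_i down to z_c; mantle fills any gap and the z_c terms cancel.
Column 1: x×0.928 + 30.4×2.76 + (z_c − 30.4 − x)×3.25
Column 2: 2.83×0 + 21.5×2.71 + (z_c − 2.83 − 21.5)×3.25
The z_c×3.25 term appears on both sides and cancels. Collect the known terms of each column as K = Σ(ρt)_known − 3.25 × (depth of known layers): K_1 = 83.904 − 3.25×30.4 = −14.896; K_2 = 58.265 − 3.25×(2.83 + 21.5) = −20.8075.
Balance: K_1 − x×(3.25 − 0.928) = K_2, so x = (K_1 − K_2)/(3.25 − 0.928) = 5.9115/2.322 = 2.55 km.

2.55 km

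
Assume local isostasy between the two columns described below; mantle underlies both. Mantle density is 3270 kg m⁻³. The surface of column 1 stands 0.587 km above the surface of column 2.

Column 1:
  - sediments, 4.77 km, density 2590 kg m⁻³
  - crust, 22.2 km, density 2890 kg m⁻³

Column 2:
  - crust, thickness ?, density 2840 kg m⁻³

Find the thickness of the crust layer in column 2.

22.7 km

Take the compensation level at the base of the deeper column (depth z_c below the surface of column 1) and equate Σ ρ_i t_i down to z_c; mantle fills any gap and the z_c terms cancel.
Column 1: 4.77×2590 + 22.2×2890 + (z_c − 26.97)×3270
Column 2: 0.587×0 + x×2840 + (z_c − 0.587 − 0 − x)×3270
The z_c×3270 term appears on both sides and cancels. Collect the known terms of each column as K = Σ(ρt)_known − 3270 × (depth of known layers): K_1 = 76512.3 − 3270×26.97 = −11679.6; K_2 = 0 − 3270×(0.587 + 0) = −1919.49.
Balance: K_1 = K_2 − x×(3270 − 2840), so x = (K_2 − K_1)/(3270 − 2840) = 9760.11/430 = 22.7 km.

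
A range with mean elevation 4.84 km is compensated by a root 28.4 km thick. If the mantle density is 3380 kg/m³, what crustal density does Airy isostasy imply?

2890 kg/m³

ρ_c h = (ρ_m − ρ_c) r → ρ_c (h + r) = ρ_m r → ρ_c = ρ_m r / (h + r).
ρ_c = 3380 × 28.4 km / (4.84 km + 28.4 km) = 2890 kg/m³.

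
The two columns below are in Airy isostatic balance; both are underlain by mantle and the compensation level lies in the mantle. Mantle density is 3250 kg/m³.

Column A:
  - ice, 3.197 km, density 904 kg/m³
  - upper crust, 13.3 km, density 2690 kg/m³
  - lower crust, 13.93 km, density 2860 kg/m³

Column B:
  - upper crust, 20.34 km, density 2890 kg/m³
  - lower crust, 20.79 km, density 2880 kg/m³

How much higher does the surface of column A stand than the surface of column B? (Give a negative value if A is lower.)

For any compensation level in the mantle, the mantle terms cancel and isostasy reduces to e = (Σt_A − Σt_B) − (Σ(ρt)_A − Σ(ρt)_B) / ρ_m.
Σt_A = 30.427 km; Σt_B = 41.13 km; Σ(ρt)_A = 78506.888; Σ(ρt)_B = 118657.8 (in km·kg/m³).
e = (30.427 − 41.13) − (78506.888 − 118657.8) / 3250 = 1.65 km.

1.65 km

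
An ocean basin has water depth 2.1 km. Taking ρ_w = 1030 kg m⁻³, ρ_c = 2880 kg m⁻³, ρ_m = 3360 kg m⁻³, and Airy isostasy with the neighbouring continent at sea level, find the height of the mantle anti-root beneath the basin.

8.09 km

By Archimedes' principle applied to the lithosphere: replacing crust with seawater at the top is compensated by replacing crust with mantle at the base: d (ρ_c − ρ_w) = a (ρ_m − ρ_c).
a = d (ρ_c − ρ_w)/(ρ_m − ρ_c) = 2.1 km × 1850/480 = 8.09 km.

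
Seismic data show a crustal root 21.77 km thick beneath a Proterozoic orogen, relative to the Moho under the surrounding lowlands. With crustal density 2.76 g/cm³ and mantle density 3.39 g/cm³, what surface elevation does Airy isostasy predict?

Balancing pressure at the compensation depth: ρ_c h = (ρ_m − ρ_c) r.
h = r (ρ_m − ρ_c) / ρ_c = 21.77 km × (3.39 − 2.76) / 2.76 = 4.97 km.

4.97 km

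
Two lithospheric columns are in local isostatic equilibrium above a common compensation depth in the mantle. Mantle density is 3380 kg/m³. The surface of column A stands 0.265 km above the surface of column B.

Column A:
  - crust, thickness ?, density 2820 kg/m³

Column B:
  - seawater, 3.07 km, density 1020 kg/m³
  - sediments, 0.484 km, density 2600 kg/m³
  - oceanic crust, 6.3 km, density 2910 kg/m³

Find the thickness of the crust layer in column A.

Take the compensation level at the base of the deeper column (depth z_c below the surface of column A) and equate Σ ρ_i t_i down to z_c; mantle fills any gap and the z_c terms cancel.
Column A: x×2820 + (z_c − 0 − x)×3380
Column B: 0.265×0 + 3.07×1020 + 0.484×2600 + 6.3×2910 + (z_c − 0.265 − 9.854)×3380
The z_c×3380 term appears on both sides and cancels. Collect the known terms of each column as K = Σ(ρt)_known − 3380 × (depth of known layers): K_A = 0 − 3380×0 = 0; K_B = 22722.8 − 3380×(0.265 + 9.854) = −11479.42.
Balance: K_A − x×(3380 − 2820) = K_B, so x = (K_A − K_B)/(3380 − 2820) = 11479.4/560 = 20.5 km.

20.5 km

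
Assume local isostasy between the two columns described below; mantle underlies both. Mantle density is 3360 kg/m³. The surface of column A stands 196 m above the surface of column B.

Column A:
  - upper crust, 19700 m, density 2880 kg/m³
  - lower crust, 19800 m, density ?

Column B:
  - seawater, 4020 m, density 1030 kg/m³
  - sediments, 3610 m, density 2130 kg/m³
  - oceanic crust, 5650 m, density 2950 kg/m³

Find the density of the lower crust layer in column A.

Take the compensation level at the base of the deeper column (depth z_c below the surface of column A) and equate Σ ρ_i t_i down to z_c; mantle fills any gap and the z_c terms cancel.
Column A: 19700×2880 + 19800×ρ + (z_c − 39500)×3360
Column B: 196×0 + 4020×1030 + 3610×2130 + 5650×2950 + (z_c − 196 − 13280)×3360
The z_c×3360 term appears on both sides and cancels. Collect the known terms of each column as K = Σ(ρt)_known − 3360 × (depth of known layers): K_A = 56736000 − 3360×39500 = −75984000; K_B = 28497400 − 3360×(196 + 13280) = −16781960.
Balance: K_A + 19800×ρ = K_B, so ρ = (K_B − K_A)/19800 = 59202000/19800 = 2990 kg/m³.

2990 kg/m³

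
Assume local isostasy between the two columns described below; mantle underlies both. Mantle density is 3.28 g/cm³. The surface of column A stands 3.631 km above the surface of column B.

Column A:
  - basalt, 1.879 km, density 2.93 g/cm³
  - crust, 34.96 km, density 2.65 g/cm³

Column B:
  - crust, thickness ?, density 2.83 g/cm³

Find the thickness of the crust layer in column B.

23.9 km

Take the compensation level at the base of the deeper column (depth z_c below the surface of column A) and equate Σ ρ_i t_i down to z_c; mantle fills any gap and the z_c terms cancel.
Column A: 1.879×2.93 + 34.96×2.65 + (z_c − 36.839)×3.28
Column B: 3.631×0 + x×2.83 + (z_c − 3.631 − 0 − x)×3.28
The z_c×3.28 term appears on both sides and cancels. Collect the known terms of each column as K = Σ(ρt)_known − 3.28 × (depth of known layers): K_A = 98.14947 − 3.28×36.839 = −22.68245; K_B = 0 − 3.28×(3.631 + 0) = −11.90968.
Balance: K_A = K_B − x×(3.28 − 2.83), so x = (K_B − K_A)/(3.28 − 2.83) = 10.7728/0.45 = 23.9 km.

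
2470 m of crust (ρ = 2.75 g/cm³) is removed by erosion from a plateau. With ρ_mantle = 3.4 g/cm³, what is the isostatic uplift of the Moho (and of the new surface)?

2000 m

Unloading: uplift u = e ρ_c/ρ_m = 2470 m × 2.75/3.4 = 2000 m.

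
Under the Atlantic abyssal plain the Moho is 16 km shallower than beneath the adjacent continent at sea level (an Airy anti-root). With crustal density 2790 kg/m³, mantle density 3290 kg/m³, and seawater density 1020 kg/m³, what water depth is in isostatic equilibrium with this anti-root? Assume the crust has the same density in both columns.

Replacing a thickness d of crust by seawater at the top must be balanced by replacing crust with mantle at the base: d (ρ_c − ρ_w) = a (ρ_m − ρ_c).
d = a (ρ_m − ρ_c)/(ρ_c − ρ_w) = 16 km × 500/1770 = 4.52 km.

4.52 km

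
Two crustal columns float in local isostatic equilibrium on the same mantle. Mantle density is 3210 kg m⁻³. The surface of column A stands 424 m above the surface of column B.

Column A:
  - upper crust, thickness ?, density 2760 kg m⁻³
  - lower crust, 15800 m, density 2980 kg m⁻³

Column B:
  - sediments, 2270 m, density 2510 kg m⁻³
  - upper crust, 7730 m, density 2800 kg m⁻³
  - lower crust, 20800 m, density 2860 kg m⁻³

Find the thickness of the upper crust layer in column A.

21700 m

Take the compensation level at the base of the deeper column (depth z_c below the surface of column A) and equate Σ ρ_i t_i down to z_c; mantle fills any gap and the z_c terms cancel.
Column A: x×2760 + 15800×2980 + (z_c − 15800 − x)×3210
Column B: 424×0 + 2270×2510 + 7730×2800 + 20800×2860 + (z_c − 424 − 30800)×3210
The z_c×3210 term appears on both sides and cancels. Collect the known terms of each column as K = Σ(ρt)_known − 3210 × (depth of known layers): K_A = 47084000 − 3210×15800 = −3634000; K_B = 86829700 − 3210×(424 + 30800) = −13399340.
Balance: K_A − x×(3210 − 2760) = K_B, so x = (K_A − K_B)/(3210 − 2760) = 9765340/450 = 21700 m.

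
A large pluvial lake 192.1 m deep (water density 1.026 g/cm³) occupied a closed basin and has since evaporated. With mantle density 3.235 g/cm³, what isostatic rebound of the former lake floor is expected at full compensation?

u = d ρ_w/ρ_m = 192.1 m × 1.026/3.235 = 60.9 m.

60.9 m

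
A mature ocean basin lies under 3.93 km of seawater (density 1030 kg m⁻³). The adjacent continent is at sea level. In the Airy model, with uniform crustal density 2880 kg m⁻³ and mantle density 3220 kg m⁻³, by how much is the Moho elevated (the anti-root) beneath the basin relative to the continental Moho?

For local isostatic compensation: replacing crust with seawater at the top is compensated by replacing crust with mantle at the base: d (ρ_c − ρ_w) = a (ρ_m − ρ_c).
a = d (ρ_c − ρ_w)/(ρ_m − ρ_c) = 3.93 km × 1850/340 = 21.4 km.

21.4 km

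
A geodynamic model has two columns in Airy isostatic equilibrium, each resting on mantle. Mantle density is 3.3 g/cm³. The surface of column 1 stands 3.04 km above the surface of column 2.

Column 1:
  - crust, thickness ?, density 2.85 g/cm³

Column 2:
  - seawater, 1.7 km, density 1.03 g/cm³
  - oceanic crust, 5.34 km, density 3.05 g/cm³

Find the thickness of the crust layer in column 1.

Take the compensation level at the base of the deeper column (depth z_c below the surface of column 1) and equate Σ ρ_i t_i down to z_c; mantle fills any gap and the z_c terms cancel.
Column 1: x×2.85 + (z_c − 0 − x)×3.3
Column 2: 3.04×0 + 1.7×1.03 + 5.34×3.05 + (z_c − 3.04 − 7.04)×3.3
The z_c×3.3 term appears on both sides and cancels. Collect the known terms of each column as K = Σ(ρt)_known − 3.3 × (depth of known layers): K_1 = 0 − 3.3×0 = 0; K_2 = 18.038 − 3.3×(3.04 + 7.04) = −15.226.
Balance: K_1 − x×(3.3 − 2.85) = K_2, so x = (K_1 − K_2)/(3.3 − 2.85) = 15.226/0.45 = 33.8 km.

33.8 km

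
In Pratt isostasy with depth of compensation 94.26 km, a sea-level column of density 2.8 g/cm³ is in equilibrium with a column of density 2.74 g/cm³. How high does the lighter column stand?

2.06 km

ρ_ref D = ρ (D + h) → h = D (ρ_ref − ρ)/ρ.
h = 94.26 km × (2.8 − 2.74)/2.74 = 2.06 km.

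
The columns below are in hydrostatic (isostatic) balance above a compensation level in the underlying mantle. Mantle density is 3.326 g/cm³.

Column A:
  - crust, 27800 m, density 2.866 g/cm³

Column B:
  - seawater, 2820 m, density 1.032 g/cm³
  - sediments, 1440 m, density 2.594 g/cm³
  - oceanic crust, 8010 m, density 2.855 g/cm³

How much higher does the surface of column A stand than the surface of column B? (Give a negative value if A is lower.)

For any compensation level in the mantle, the mantle terms cancel and isostasy reduces to e = (Σt_A − Σt_B) − (Σ(ρt)_A − Σ(ρt)_B) / ρ_m.
Σt_A = 27800 m; Σt_B = 12270 m; Σ(ρt)_A = 79674.8; Σ(ρt)_B = 29514.15 (in m·g/cm³).
e = (27800 − 12270) − (79674.8 − 29514.15) / 3.326 = 449 m.

449 m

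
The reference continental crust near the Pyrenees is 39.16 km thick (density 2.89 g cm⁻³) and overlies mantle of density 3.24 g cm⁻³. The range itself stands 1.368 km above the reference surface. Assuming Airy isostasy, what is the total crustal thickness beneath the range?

Root depth r = h ρ_c / (ρ_m − ρ_c) = 1.368 km × 2.89 / 0.35 = 11.3 km.
Total thickness = T + h + r = 39.16 km + 1.368 km + 11.3 km = 51.8 km.

51.8 km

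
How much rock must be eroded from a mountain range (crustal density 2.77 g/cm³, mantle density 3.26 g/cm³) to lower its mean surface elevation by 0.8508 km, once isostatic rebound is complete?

5.66 km

Net drop Δ = e − u = e − e ρ_c/ρ_m = e (ρ_m − ρ_c)/ρ_m.
e = Δ ρ_m/(ρ_m − ρ_c) = 0.8508 km × 3.26/0.49 = 5.66 km.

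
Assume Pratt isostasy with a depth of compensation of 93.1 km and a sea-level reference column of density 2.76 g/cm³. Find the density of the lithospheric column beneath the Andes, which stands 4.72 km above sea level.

Pratt balance: ρ_ref D = ρ (D + h).
ρ = ρ_ref D/(D + h) = 2.76 × 93.1 km/(93.1 km + 4.72 km) = 2.63 g/cm³.

2.63 g/cm³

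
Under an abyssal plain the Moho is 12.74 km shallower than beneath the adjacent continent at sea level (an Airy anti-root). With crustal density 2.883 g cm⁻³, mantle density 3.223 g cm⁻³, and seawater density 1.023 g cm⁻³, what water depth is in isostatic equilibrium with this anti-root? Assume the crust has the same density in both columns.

2.33 km

Replacing a thickness d of crust by seawater at the top must be balanced by replacing crust with mantle at the base: d (ρ_c − ρ_w) = a (ρ_m − ρ_c).
d = a (ρ_m − ρ_c)/(ρ_c − ρ_w) = 12.74 km × 0.34/1.86 = 2.33 km.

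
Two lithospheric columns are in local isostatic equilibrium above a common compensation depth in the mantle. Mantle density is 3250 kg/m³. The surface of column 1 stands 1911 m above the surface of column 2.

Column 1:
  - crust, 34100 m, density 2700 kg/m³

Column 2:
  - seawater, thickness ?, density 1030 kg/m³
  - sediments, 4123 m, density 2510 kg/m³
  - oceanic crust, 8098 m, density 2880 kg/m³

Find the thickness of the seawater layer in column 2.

Take the compensation level at the base of the deeper column (depth z_c below the surface of column 1) and equate Σ ρ_i t_i down to z_c; mantle fills any gap and the z_c terms cancel.
Column 1: 34100×2700 + (z_c − 34100)×3250
Column 2: 1911×0 + x×1030 + 4123×2510 + 8098×2880 + (z_c − 1911 − 12221 − x)×3250
The z_c×3250 term appears on both sides and cancels. Collect the known terms of each column as K = Σ(ρt)_known − 3250 × (depth of known layers): K_1 = 92070000 − 3250×34100 = −18755000; K_2 = 33670970 − 3250×(1911 + 12221) = −12258030.
Balance: K_1 = K_2 − x×(3250 − 1030), so x = (K_2 − K_1)/(3250 − 1030) = 6496970/2220 = 2930 m.

2930 m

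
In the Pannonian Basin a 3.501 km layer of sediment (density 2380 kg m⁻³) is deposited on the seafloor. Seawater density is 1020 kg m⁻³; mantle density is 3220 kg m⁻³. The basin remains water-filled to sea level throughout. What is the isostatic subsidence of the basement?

Submarine loading: the sediment displaces seawater, and the subsidence is in turn flooded, so s (ρ_m − ρ_w) = t (ρ_sed − ρ_w).
s = 3.501 km × (2380 − 1020) / (3220 − 1020) = 2.16 km.

2.16 km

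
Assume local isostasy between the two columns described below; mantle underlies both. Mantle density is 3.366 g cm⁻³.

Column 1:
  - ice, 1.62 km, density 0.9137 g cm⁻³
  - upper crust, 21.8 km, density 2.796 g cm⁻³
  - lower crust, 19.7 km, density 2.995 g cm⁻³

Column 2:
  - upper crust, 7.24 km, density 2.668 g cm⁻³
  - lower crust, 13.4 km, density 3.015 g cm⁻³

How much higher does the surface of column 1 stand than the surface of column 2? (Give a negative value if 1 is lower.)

4.14 km

For any compensation level in the mantle, the mantle terms cancel and isostasy reduces to e = (Σt_1 − Σt_2) − (Σ(ρt)_1 − Σ(ρt)_2) / ρ_m.
Σt_1 = 43.12 km; Σt_2 = 20.64 km; Σ(ρt)_1 = 121.434494; Σ(ρt)_2 = 59.71732 (in km·g cm⁻³).
e = (43.12 − 20.64) − (121.434494 − 59.71732) / 3.366 = 4.14 km.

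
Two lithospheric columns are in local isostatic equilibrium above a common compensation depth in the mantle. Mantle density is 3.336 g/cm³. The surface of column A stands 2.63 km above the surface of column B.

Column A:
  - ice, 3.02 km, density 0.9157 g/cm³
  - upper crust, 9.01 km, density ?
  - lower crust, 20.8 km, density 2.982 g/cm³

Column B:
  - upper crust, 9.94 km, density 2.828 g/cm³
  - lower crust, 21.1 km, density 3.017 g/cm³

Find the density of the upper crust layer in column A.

Take the compensation level at the base of the deeper column (depth z_c below the surface of column A) and equate Σ ρ_i t_i down to z_c; mantle fills any gap and the z_c terms cancel.
Column A: 3.02×0.9157 + 9.01×ρ + 20.8×2.982 + (z_c − 32.83)×3.336
Column B: 2.63×0 + 9.94×2.828 + 21.1×3.017 + (z_c − 2.63 − 31.04)×3.336
The z_c×3.336 term appears on both sides and cancels. Collect the known terms of each column as K = Σ(ρt)_known − 3.336 × (depth of known layers): K_A = 64.791014 − 3.336×32.83 = −44.729866; K_B = 91.76902 − 3.336×(2.63 + 31.04) = −20.5541.
Balance: K_A + 9.01×ρ = K_B, so ρ = (K_B − K_A)/9.01 = 24.1758/9.01 = 2.68 g/cm³.

2.68 g/cm³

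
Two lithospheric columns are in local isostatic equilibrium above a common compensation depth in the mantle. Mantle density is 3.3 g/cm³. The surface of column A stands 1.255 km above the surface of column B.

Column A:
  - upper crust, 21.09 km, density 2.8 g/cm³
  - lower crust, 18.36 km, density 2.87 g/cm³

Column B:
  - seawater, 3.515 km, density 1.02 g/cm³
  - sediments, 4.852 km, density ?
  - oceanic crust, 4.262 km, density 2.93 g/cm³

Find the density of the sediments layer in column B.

2.33 g/cm³

Take the compensation level at the base of the deeper column (depth z_c below the surface of column A) and equate Σ ρ_i t_i down to z_c; mantle fills any gap and the z_c terms cancel.
Column A: 21.09×2.8 + 18.36×2.87 + (z_c − 39.45)×3.3
Column B: 1.255×0 + 3.515×1.02 + 4.852×ρ + 4.262×2.93 + (z_c − 1.255 − 12.629)×3.3
The z_c×3.3 term appears on both sides and cancels. Collect the known terms of each column as K = Σ(ρt)_known − 3.3 × (depth of known layers): K_A = 111.7452 − 3.3×39.45 = −18.4398; K_B = 16.07296 − 3.3×(1.255 + 12.629) = −29.74424.
Balance: K_A = K_B + 4.852×ρ, so ρ = (K_A − K_B)/4.852 = 11.3044/4.852 = 2.33 g/cm³.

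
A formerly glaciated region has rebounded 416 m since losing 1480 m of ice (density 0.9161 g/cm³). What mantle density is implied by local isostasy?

3.26 g/cm³

ρ_m = ρ_ice t / u = 0.9161 × 1480 m/416 m = 3.26 g/cm³.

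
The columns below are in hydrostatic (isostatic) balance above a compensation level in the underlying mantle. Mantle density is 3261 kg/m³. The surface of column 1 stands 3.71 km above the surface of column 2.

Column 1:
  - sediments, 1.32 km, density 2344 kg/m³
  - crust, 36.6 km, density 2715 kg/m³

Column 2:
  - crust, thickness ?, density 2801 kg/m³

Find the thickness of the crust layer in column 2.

Take the compensation level at the base of the deeper column (depth z_c below the surface of column 1) and equate Σ ρ_i t_i down to z_c; mantle fills any gap and the z_c terms cancel.
Column 1: 1.32×2344 + 36.6×2715 + (z_c − 37.92)×3261
Column 2: 3.71×0 + x×2801 + (z_c − 3.71 − 0 − x)×3261
The z_c×3261 term appears on both sides and cancels. Collect the known terms of each column as K = Σ(ρt)_known − 3261 × (depth of known layers): K_1 = 102463.08 − 3261×37.92 = −21194.04; K_2 = 0 − 3261×(3.71 + 0) = −12098.31.
Balance: K_1 = K_2 − x×(3261 − 2801), so x = (K_2 − K_1)/(3261 − 2801) = 9095.73/460 = 19.8 km.

19.8 km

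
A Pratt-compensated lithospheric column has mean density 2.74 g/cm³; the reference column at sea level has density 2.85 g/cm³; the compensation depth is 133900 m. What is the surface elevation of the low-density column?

5380 m

ρ_ref D = ρ (D + h) → h = D (ρ_ref − ρ)/ρ.
h = 133900 m × (2.85 − 2.74)/2.74 = 5380 m.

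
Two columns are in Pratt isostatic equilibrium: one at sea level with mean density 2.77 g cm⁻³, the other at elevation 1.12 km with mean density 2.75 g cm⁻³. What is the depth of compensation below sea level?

ρ_ref D = ρ (D + h) → D (ρ_ref − ρ) = ρ h.
D = ρ h/(ρ_ref − ρ) = 2.75 × 1.12 km/(2.77 − 2.75) = 154 km.

154 km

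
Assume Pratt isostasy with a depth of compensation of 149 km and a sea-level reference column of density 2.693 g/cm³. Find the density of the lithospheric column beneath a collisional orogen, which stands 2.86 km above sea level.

2.64 g/cm³

Pratt balance: ρ_ref D = ρ (D + h).
ρ = ρ_ref D/(D + h) = 2.693 × 149 km/(149 km + 2.86 km) = 2.64 g/cm³.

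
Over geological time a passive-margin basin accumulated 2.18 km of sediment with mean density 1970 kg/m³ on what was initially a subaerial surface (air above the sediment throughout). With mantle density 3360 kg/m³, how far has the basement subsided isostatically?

1.28 km

Subaerial load: s = t ρ_sed / ρ_m = 2.18 km × 1970/3360 = 1.28 km.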